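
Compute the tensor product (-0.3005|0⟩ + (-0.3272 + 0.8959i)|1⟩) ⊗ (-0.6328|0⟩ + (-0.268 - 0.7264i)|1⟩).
0.1902|00⟩ + (0.08053 + 0.2183i)|01⟩ + (0.2071 - 0.5669i)|10⟩ + (0.7385 - 0.002423i)|11⟩

amp(|b₁b₂…⟩) = product of the factor amplitudes for bits b₁, b₂, …; only kets whose every factor amplitude is nonzero survive.
|00⟩: (-0.3005)(-0.6328) = 0.1902
|01⟩: (-0.3005)(-0.268 - 0.7264i) = (0.08053 + 0.2183i)
|10⟩: (-0.3272 + 0.8959i)(-0.6328) = (0.2071 - 0.5669i)
|11⟩: (-0.3272 + 0.8959i)(-0.268 - 0.7264i) = (0.7385 - 0.002423i)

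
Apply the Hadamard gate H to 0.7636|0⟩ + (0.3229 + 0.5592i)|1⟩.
(0.7683 + 0.3954i)|0⟩ + (0.3116 - 0.3954i)|1⟩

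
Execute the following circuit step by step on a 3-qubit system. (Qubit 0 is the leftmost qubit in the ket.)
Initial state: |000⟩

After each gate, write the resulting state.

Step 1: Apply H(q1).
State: 1/√2|000⟩ + 1/√2|010⟩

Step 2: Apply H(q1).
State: |000⟩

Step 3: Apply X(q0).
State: |100⟩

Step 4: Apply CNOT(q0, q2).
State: |101⟩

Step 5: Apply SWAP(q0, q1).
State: |011⟩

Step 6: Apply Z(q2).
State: -|011⟩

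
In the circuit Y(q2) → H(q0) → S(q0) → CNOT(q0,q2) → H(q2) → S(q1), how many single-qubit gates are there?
5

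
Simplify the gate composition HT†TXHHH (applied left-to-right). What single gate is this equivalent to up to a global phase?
Z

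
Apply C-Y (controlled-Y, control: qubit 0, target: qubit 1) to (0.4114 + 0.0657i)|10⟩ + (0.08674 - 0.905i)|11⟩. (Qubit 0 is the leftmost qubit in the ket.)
(-0.905 - 0.08674i)|10⟩ + (-0.0657 + 0.4114i)|11⟩

C-Y leaves the control-|0⟩ kets |00⟩, |01⟩ unchanged and applies Y to qubit 1 on the control-|1⟩ pair (|10⟩, |11⟩).
Y = [[0, -i], [i, 0]].
With a = amp(|10⟩) = (0.4114 + 0.0657i) and b = amp(|11⟩) = (0.08674 - 0.905i):
new amp(|10⟩) = (-i)·b = (-0.905 - 0.08674i)
new amp(|11⟩) = (i)·a = (-0.0657 + 0.4114i)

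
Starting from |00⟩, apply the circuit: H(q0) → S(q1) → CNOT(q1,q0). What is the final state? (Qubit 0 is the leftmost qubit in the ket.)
1/√2|00⟩ + 1/√2|10⟩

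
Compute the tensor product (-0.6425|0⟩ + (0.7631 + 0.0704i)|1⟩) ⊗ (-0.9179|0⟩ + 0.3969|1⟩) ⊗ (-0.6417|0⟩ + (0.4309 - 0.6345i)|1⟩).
-0.3784|000⟩ + (0.2541 - 0.3742i)|001⟩ + 0.1636|010⟩ + (-0.1099 + 0.1618i)|011⟩ + (0.4495 + 0.04147i)|100⟩ + (-0.3428 + 0.4166i)|101⟩ + (-0.1944 - 0.01793i)|110⟩ + (0.1482 - 0.1801i)|111⟩

amp(|b₁b₂…⟩) = product of the factor amplitudes for bits b₁, b₂, …; only kets whose every factor amplitude is nonzero survive.
|000⟩: (-0.6425)(-0.9179)(-0.6417) = -0.3784
|001⟩: (-0.6425)(-0.9179)(0.4309 - 0.6345i) = (0.2541 - 0.3742i)
|010⟩: (-0.6425)(0.3969)(-0.6417) = 0.1636
|011⟩: (-0.6425)(0.3969)(0.4309 - 0.6345i) = (-0.1099 + 0.1618i)
|100⟩: (0.7631 + 0.0704i)(-0.9179)(-0.6417) = (0.4495 + 0.04147i)
|101⟩: (0.7631 + 0.0704i)(-0.9179)(0.4309 - 0.6345i) = (-0.3428 + 0.4166i)
|110⟩: (0.7631 + 0.0704i)(0.3969)(-0.6417) = (-0.1944 - 0.01793i)
|111⟩: (0.7631 + 0.0704i)(0.3969)(0.4309 - 0.6345i) = (0.1482 - 0.1801i)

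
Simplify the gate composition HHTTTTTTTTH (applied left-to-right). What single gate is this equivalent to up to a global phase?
H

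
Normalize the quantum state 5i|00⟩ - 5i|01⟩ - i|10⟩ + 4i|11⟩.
0.6108i|00⟩ - 0.6108i|01⟩ - 0.1222i|10⟩ + 0.4887i|11⟩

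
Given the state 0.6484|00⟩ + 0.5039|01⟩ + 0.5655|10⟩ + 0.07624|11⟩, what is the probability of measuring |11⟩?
0.005813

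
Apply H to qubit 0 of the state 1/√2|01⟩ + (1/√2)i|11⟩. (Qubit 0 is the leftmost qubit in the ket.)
(1/2 + (1/2)i)|01⟩ + (1/2 - (1/2)i)|11⟩

H on qubit 0 mixes each pair of kets that differ only in qubit 0: amplitudes (a, b) of (|…0…⟩, |…1…⟩) become ((a + b)/√2, (a − b)/√2). Kets absent from the input have amplitude 0.
(|01⟩, |11⟩): (a, b) = (1/√2, (1/√2)i) → ((1/2 + (1/2)i), (1/2 - (1/2)i))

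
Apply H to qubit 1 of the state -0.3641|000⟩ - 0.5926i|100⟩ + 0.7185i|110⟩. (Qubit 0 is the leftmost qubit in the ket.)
-0.2575|000⟩ - 0.2575|010⟩ + 0.08902i|100⟩ - 0.9271i|110⟩

H on qubit 1 mixes each pair of kets that differ only in qubit 1: amplitudes (a, b) of (|…0…⟩, |…1…⟩) become ((a + b)/√2, (a − b)/√2). Kets absent from the input have amplitude 0.
(|000⟩, |010⟩): (a, b) = (-0.3641, 0) → (-0.2575, -0.2575)
(|100⟩, |110⟩): (a, b) = (-0.5926i, 0.7185i) → (0.08902i, -0.9271i)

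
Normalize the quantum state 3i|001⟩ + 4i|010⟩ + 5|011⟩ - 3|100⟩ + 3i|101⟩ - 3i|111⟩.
0.3419i|001⟩ + 0.4558i|010⟩ + 0.5698|011⟩ - 0.3419|100⟩ + 0.3419i|101⟩ - 0.3419i|111⟩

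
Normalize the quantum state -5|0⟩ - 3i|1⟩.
-0.8575|0⟩ - 0.5145i|1⟩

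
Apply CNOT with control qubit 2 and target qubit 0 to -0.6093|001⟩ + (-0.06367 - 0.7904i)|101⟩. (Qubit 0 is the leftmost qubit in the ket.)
(-0.06367 - 0.7904i)|001⟩ - 0.6093|101⟩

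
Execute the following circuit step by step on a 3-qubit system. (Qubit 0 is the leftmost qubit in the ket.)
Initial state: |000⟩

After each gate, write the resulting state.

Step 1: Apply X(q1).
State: |010⟩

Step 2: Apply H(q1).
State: 1/√2|000⟩ - 1/√2|010⟩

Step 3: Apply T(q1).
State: 1/√2|000⟩ + (-1/2 - (1/2)i)|010⟩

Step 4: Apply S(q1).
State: 1/√2|000⟩ + (1/2 - (1/2)i)|010⟩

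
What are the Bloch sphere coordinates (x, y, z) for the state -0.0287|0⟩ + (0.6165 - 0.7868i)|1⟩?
(-0.03539, 0.04516, -0.9983)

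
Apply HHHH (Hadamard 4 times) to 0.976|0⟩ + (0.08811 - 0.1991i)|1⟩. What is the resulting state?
0.976|0⟩ + (0.08811 - 0.1991i)|1⟩

H² = I, so an even number of Hadamards cancels: H^4 = I and the state is unchanged.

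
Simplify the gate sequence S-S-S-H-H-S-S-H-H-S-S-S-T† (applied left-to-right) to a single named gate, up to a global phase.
T†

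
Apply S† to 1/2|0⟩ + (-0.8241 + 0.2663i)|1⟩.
1/2|0⟩ + (0.2663 + 0.8241i)|1⟩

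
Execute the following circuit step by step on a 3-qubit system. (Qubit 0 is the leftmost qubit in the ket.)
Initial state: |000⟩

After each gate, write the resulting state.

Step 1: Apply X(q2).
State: |001⟩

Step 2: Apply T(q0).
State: |001⟩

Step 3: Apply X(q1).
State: |011⟩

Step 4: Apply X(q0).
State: |111⟩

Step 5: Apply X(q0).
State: |011⟩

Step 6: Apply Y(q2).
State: -i|010⟩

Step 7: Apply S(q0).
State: -i|010⟩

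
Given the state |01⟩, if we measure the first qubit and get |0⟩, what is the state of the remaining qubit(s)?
|1⟩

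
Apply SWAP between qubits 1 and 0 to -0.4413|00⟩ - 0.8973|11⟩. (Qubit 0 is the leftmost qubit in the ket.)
-0.4413|00⟩ - 0.8973|11⟩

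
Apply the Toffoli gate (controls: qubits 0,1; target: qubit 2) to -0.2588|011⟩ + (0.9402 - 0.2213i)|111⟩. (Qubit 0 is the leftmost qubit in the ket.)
-0.2588|011⟩ + (0.9402 - 0.2213i)|110⟩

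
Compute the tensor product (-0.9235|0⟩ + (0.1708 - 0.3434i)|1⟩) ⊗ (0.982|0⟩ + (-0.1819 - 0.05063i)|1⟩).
-0.9069|00⟩ + (0.168 + 0.04676i)|01⟩ + (0.1677 - 0.3372i)|10⟩ + (-0.04845 + 0.05382i)|11⟩

amp(|b₁b₂…⟩) = product of the factor amplitudes for bits b₁, b₂, …; only kets whose every factor amplitude is nonzero survive.
|00⟩: (-0.9235)(0.982) = -0.9069
|01⟩: (-0.9235)(-0.1819 - 0.05063i) = (0.168 + 0.04676i)
|10⟩: (0.1708 - 0.3434i)(0.982) = (0.1677 - 0.3372i)
|11⟩: (0.1708 - 0.3434i)(-0.1819 - 0.05063i) = (-0.04845 + 0.05382i)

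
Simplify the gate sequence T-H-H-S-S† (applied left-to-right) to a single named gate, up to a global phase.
T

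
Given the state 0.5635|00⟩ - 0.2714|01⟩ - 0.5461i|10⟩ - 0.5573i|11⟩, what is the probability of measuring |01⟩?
0.07366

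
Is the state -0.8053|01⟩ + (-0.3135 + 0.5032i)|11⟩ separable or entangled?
Separable

Writing the state as a|00⟩ + b|01⟩ + c|10⟩ + d|11⟩, it is a product state iff ad − bc = 0.
Here (a, b, c, d) = (0, -0.8053, 0, (-0.3135 + 0.5032i)): ad − bc = (0)(-0.3135 + 0.5032i) − (-0.8053)(0) = 0, so the state is separable.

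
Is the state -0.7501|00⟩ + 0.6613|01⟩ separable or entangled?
Separable

Writing the state as a|00⟩ + b|01⟩ + c|10⟩ + d|11⟩, it is a product state iff ad − bc = 0.
Here (a, b, c, d) = (-0.7501, 0.6613, 0, 0): ad − bc = (-0.7501)(0) − (0.6613)(0) = 0, so the state is separable.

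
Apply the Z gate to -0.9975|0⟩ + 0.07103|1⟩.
-0.9975|0⟩ - 0.07103|1⟩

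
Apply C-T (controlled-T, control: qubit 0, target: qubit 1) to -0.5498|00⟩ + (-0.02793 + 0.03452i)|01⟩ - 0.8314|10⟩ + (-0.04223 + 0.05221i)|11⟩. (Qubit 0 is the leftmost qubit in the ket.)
-0.5498|00⟩ + (-0.02793 + 0.03452i)|01⟩ - 0.8314|10⟩ + (-0.06678 + 0.007057i)|11⟩

C-T leaves the control-|0⟩ kets |00⟩, |01⟩ unchanged and applies T to qubit 1 on the control-|1⟩ pair (|10⟩, |11⟩).
T = [[1, 0], [0, (1/√2 + (1/√2)i)]].
With a = amp(|10⟩) = -0.8314 and b = amp(|11⟩) = (-0.04223 + 0.05221i):
new amp(|10⟩) = (1)·a = -0.8314
new amp(|11⟩) = (1/√2 + (1/√2)i)·b = (-0.06678 + 0.007057i)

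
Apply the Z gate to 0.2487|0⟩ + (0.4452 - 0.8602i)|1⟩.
0.2487|0⟩ + (-0.4452 + 0.8602i)|1⟩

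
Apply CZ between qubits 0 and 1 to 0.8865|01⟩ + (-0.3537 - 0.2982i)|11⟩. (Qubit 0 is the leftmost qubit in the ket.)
0.8865|01⟩ + (0.3537 + 0.2982i)|11⟩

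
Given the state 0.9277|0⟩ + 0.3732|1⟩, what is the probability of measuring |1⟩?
0.1393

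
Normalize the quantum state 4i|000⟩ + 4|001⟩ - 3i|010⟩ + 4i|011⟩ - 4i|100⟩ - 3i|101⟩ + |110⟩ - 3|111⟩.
0.417i|000⟩ + 0.417|001⟩ - 0.3128i|010⟩ + 0.417i|011⟩ - 0.417i|100⟩ - 0.3128i|101⟩ + 0.1043|110⟩ - 0.3128|111⟩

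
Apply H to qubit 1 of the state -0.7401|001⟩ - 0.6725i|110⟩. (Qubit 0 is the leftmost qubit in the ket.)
-0.5233|001⟩ - 0.5233|011⟩ - 0.4755i|100⟩ + 0.4755i|110⟩

H on qubit 1 mixes each pair of kets that differ only in qubit 1: amplitudes (a, b) of (|…0…⟩, |…1…⟩) become ((a + b)/√2, (a − b)/√2). Kets absent from the input have amplitude 0.
(|001⟩, |011⟩): (a, b) = (-0.7401, 0) → (-0.5233, -0.5233)
(|100⟩, |110⟩): (a, b) = (0, -0.6725i) → (-0.4755i, 0.4755i)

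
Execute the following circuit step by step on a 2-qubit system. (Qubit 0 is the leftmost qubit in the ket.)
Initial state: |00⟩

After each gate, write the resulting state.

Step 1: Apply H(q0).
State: 1/√2|00⟩ + 1/√2|10⟩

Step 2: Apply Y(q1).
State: (1/√2)i|01⟩ + (1/√2)i|11⟩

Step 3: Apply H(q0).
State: i|01⟩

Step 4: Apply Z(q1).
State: -i|01⟩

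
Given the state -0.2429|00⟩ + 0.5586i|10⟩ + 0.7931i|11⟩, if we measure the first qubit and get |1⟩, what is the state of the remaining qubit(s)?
0.5758i|0⟩ + 0.8176i|1⟩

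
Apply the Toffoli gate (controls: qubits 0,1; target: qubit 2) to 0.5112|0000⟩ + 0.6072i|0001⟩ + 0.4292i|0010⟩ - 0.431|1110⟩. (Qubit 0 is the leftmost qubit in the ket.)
0.5112|0000⟩ + 0.6072i|0001⟩ + 0.4292i|0010⟩ - 0.431|1100⟩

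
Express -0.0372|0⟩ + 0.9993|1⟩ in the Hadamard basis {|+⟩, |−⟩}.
0.6803|+⟩ - 0.7329|−⟩

With |ψ⟩ = α|0⟩ + β|1⟩, the Hadamard-basis coefficients are ⟨+|ψ⟩ = (α + β)/√2 and ⟨−|ψ⟩ = (α − β)/√2.
Here α = -0.0372, β = 0.9993: (α + β)/√2 = 0.6803, (α − β)/√2 = -0.7329.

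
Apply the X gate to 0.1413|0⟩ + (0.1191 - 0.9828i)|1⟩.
(0.1191 - 0.9828i)|0⟩ + 0.1413|1⟩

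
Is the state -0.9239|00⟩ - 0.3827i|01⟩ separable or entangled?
Separable

Writing the state as a|00⟩ + b|01⟩ + c|10⟩ + d|11⟩, it is a product state iff ad − bc = 0.
Here (a, b, c, d) = (-0.9239, -0.3827i, 0, 0): ad − bc = (-0.9239)(0) − (-0.3827i)(0) = 0, so the state is separable.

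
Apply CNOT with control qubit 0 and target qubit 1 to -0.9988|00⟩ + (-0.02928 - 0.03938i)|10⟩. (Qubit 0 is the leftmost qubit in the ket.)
-0.9988|00⟩ + (-0.02928 - 0.03938i)|11⟩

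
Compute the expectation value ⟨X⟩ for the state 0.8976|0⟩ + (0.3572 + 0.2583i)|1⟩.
0.6412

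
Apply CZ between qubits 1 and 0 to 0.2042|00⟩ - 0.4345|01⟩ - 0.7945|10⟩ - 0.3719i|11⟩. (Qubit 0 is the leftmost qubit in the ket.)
0.2042|00⟩ - 0.4345|01⟩ - 0.7945|10⟩ + 0.3719i|11⟩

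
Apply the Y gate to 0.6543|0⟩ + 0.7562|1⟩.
-0.7562i|0⟩ + 0.6543i|1⟩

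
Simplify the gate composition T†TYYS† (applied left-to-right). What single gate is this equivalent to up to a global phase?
S†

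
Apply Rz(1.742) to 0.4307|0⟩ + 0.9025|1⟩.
(0.2774 - 0.3295i)|0⟩ + (0.5813 + 0.6904i)|1⟩

Rz(1.742) = [[e^(−iθ/2), 0], [0, e^(iθ/2)]] with e^(±iθ/2) = cos(θ/2) ± i·sin(θ/2); θ = 1.742, cos(θ/2) ≈ 0.644062, sin(θ/2) ≈ 0.764973.
With a = amp(|0⟩) = 0.4307 and b = amp(|1⟩) = 0.9025:
new amp(|0⟩) = (0.644062 - 0.764973i)·a = (0.2774 - 0.3295i)
new amp(|1⟩) = (0.644062 + 0.764973i)·b = (0.5813 + 0.6904i)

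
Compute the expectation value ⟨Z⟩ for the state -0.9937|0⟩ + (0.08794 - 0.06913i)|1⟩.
0.9749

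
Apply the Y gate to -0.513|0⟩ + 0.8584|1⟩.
-0.8584i|0⟩ - 0.513i|1⟩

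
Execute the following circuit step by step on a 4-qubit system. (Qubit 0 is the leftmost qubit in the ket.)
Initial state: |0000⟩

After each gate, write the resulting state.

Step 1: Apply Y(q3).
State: i|0001⟩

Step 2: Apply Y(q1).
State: -|0101⟩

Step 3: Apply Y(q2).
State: -i|0111⟩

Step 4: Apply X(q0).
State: -i|1111⟩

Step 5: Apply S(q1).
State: |1111⟩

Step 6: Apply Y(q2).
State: -i|1101⟩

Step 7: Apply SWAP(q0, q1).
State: -i|1101⟩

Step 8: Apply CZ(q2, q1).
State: -i|1101⟩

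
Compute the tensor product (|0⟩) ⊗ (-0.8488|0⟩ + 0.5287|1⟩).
-0.8488|00⟩ + 0.5287|01⟩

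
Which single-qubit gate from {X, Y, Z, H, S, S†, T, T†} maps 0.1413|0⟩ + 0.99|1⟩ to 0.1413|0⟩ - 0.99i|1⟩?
S†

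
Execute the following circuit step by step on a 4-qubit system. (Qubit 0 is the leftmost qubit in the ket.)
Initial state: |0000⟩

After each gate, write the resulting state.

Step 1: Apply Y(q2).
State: i|0010⟩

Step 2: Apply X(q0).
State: i|1010⟩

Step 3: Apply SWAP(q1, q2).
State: i|1100⟩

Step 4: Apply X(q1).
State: i|1000⟩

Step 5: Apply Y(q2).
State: -|1010⟩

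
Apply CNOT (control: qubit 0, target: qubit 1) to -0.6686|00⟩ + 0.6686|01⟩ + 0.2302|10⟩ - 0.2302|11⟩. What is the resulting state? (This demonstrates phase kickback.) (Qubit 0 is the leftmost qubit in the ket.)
-0.6686|00⟩ + 0.6686|01⟩ - 0.2302|10⟩ + 0.2302|11⟩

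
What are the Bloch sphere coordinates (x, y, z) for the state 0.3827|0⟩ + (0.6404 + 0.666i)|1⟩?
(0.4902, 0.5098, -0.7072)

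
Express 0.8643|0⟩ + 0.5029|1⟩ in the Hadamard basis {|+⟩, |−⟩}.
0.9668|+⟩ + 0.2555|−⟩

With |ψ⟩ = α|0⟩ + β|1⟩, the Hadamard-basis coefficients are ⟨+|ψ⟩ = (α + β)/√2 and ⟨−|ψ⟩ = (α − β)/√2.
Here α = 0.8643, β = 0.5029: (α + β)/√2 = 0.9668, (α − β)/√2 = 0.2555.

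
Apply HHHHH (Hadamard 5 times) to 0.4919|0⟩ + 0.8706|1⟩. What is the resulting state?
0.9634|0⟩ - 0.2678|1⟩

H² = I, so H^5 = H: a single Hadamard. With (a, b) = (0.4919, 0.8706), H gives ((a + b)/√2, (a − b)/√2) = (0.9634, -0.2678).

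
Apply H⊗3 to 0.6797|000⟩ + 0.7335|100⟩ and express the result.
0.4996|000⟩ + 0.4996|001⟩ + 0.4996|010⟩ + 0.4996|011⟩ - 0.01902|100⟩ - 0.01902|101⟩ - 0.01902|110⟩ - 0.01902|111⟩

H⊗3 gives amp(|y⟩) = (1/2√2) Σ_x (−1)^(x·y) amp(|x⟩), where x·y is the number of positions in which both x and y have a 1.
|000⟩: (0.6797 + 0.7335)/(2√2) = 0.4996
|001⟩: (0.6797 + 0.7335)/(2√2) = 0.4996
|010⟩: (0.6797 + 0.7335)/(2√2) = 0.4996
|011⟩: (0.6797 + 0.7335)/(2√2) = 0.4996
|100⟩: (0.6797 - 0.7335)/(2√2) = -0.01902
|101⟩: (0.6797 - 0.7335)/(2√2) = -0.01902
|110⟩: (0.6797 - 0.7335)/(2√2) = -0.01902
|111⟩: (0.6797 - 0.7335)/(2√2) = -0.01902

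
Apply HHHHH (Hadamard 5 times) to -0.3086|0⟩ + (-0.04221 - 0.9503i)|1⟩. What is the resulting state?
(-0.2481 - 0.672i)|0⟩ + (-0.1884 + 0.672i)|1⟩

H² = I, so H^5 = H: a single Hadamard. With (a, b) = (-0.3086, (-0.04221 - 0.9503i)), H gives ((a + b)/√2, (a − b)/√2) = ((-0.2481 - 0.672i), (-0.1884 + 0.672i)).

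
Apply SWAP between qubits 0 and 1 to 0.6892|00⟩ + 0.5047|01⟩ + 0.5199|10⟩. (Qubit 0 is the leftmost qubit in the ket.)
0.6892|00⟩ + 0.5199|01⟩ + 0.5047|10⟩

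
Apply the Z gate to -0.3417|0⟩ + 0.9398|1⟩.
-0.3417|0⟩ - 0.9398|1⟩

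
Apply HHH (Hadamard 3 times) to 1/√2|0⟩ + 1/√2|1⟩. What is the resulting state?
|0⟩

H² = I, so H^3 = H: a single Hadamard. With (a, b) = (1/√2, 1/√2), H gives ((a + b)/√2, (a − b)/√2) = (1, 0).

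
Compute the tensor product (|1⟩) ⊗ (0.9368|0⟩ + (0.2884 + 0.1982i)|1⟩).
0.9368|10⟩ + (0.2884 + 0.1982i)|11⟩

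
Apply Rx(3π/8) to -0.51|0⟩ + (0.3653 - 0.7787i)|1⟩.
(-0.8567 - 0.2029i)|0⟩ + (0.3037 - 0.3641i)|1⟩

Rx(3π/8) = [[cos(θ/2), −i·sin(θ/2)], [−i·sin(θ/2), cos(θ/2)]]; θ = 3π/8, cos(θ/2) ≈ 0.83147, sin(θ/2) ≈ 0.55557.
With a = amp(|0⟩) = -0.51 and b = amp(|1⟩) = (0.3653 - 0.7787i):
new amp(|0⟩) = (0.83147)·a + (-0.55557i)·b = (-0.8567 - 0.2029i)
new amp(|1⟩) = (-0.55557i)·a + (0.83147)·b = (0.3037 - 0.3641i)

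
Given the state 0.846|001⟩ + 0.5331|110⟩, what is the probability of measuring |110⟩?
0.2842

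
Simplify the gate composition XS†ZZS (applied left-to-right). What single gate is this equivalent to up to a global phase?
X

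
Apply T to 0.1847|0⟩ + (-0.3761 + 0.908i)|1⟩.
0.1847|0⟩ + (-0.908 + 0.3761i)|1⟩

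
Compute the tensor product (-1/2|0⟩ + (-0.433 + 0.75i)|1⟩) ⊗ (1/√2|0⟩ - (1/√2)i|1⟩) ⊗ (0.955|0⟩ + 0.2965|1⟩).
-0.3376|000⟩ - 0.1048|001⟩ + 0.3376i|010⟩ + 0.1048i|011⟩ + (-0.2924 + 0.5065i)|100⟩ + (-0.09078 + 0.1572i)|101⟩ + (0.5065 + 0.2924i)|110⟩ + (0.1572 + 0.09078i)|111⟩

amp(|b₁b₂…⟩) = product of the factor amplitudes for bits b₁, b₂, …; only kets whose every factor amplitude is nonzero survive.
|000⟩: (-1/2)(1/√2)(0.955) = -0.3376
|001⟩: (-1/2)(1/√2)(0.2965) = -0.1048
|010⟩: (-1/2)(-(1/√2)i)(0.955) = 0.3376i
|011⟩: (-1/2)(-(1/√2)i)(0.2965) = 0.1048i
|100⟩: (-0.433 + 0.75i)(1/√2)(0.955) = (-0.2924 + 0.5065i)
|101⟩: (-0.433 + 0.75i)(1/√2)(0.2965) = (-0.09078 + 0.1572i)
|110⟩: (-0.433 + 0.75i)(-(1/√2)i)(0.955) = (0.5065 + 0.2924i)
|111⟩: (-0.433 + 0.75i)(-(1/√2)i)(0.2965) = (0.1572 + 0.09078i)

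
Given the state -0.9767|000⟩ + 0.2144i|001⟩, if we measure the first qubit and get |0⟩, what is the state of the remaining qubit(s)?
-0.9767|00⟩ + 0.2144i|01⟩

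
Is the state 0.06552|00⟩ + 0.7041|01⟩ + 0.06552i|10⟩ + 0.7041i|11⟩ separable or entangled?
Separable

Writing the state as a|00⟩ + b|01⟩ + c|10⟩ + d|11⟩, it is a product state iff ad − bc = 0.
Here (a, b, c, d) = (0.06552, 0.7041, 0.06552i, 0.7041i): ad − bc = (0.06552)(0.7041i) − (0.7041)(0.06552i) = 0, so the state is separable.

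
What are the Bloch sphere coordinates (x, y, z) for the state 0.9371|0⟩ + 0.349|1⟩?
(0.6541, 0, 0.7564)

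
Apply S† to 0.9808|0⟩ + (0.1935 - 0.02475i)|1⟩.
0.9808|0⟩ + (-0.02475 - 0.1935i)|1⟩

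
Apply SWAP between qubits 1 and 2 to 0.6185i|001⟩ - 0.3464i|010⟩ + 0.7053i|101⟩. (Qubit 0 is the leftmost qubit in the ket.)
-0.3464i|001⟩ + 0.6185i|010⟩ + 0.7053i|110⟩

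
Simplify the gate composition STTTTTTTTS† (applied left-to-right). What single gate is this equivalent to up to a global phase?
I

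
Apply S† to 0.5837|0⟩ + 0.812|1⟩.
0.5837|0⟩ - 0.812i|1⟩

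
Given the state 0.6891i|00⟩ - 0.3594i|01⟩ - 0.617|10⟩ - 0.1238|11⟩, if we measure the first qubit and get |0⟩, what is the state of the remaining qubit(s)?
0.8867i|0⟩ - 0.4624i|1⟩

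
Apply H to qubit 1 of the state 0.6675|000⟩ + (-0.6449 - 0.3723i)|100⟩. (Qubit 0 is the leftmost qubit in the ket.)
0.472|000⟩ + 0.472|010⟩ + (-0.456 - 0.2633i)|100⟩ + (-0.456 - 0.2633i)|110⟩

H on qubit 1 mixes each pair of kets that differ only in qubit 1: amplitudes (a, b) of (|…0…⟩, |…1…⟩) become ((a + b)/√2, (a − b)/√2). Kets absent from the input have amplitude 0.
(|000⟩, |010⟩): (a, b) = (0.6675, 0) → (0.472, 0.472)
(|100⟩, |110⟩): (a, b) = ((-0.6449 - 0.3723i), 0) → ((-0.456 - 0.2633i), (-0.456 - 0.2633i))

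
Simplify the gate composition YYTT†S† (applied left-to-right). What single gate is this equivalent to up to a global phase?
S†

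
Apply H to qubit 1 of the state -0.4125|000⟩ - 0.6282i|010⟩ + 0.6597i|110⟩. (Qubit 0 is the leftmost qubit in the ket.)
(-0.2917 - 0.4442i)|000⟩ + (-0.2917 + 0.4442i)|010⟩ + 0.4665i|100⟩ - 0.4665i|110⟩

H on qubit 1 mixes each pair of kets that differ only in qubit 1: amplitudes (a, b) of (|…0…⟩, |…1…⟩) become ((a + b)/√2, (a − b)/√2). Kets absent from the input have amplitude 0.
(|000⟩, |010⟩): (a, b) = (-0.4125, -0.6282i) → ((-0.2917 - 0.4442i), (-0.2917 + 0.4442i))
(|100⟩, |110⟩): (a, b) = (0, 0.6597i) → (0.4665i, -0.4665i)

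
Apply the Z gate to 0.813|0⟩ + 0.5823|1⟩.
0.813|0⟩ - 0.5823|1⟩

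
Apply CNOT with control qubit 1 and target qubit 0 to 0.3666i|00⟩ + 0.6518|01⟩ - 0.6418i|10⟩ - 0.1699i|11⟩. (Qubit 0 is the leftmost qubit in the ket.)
0.3666i|00⟩ - 0.1699i|01⟩ - 0.6418i|10⟩ + 0.6518|11⟩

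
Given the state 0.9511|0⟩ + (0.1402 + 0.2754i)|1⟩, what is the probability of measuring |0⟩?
0.9046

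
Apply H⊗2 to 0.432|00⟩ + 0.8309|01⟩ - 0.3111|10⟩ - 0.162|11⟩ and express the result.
0.3949|00⟩ - 0.274|01⟩ + 0.868|10⟩ - 0.1249|11⟩

H⊗2 gives amp(|y⟩) = (1/2) Σ_x (−1)^(x·y) amp(|x⟩), where x·y is the number of positions in which both x and y have a 1.
|00⟩: (0.432 + 0.8309 - 0.3111 - 0.162)/2 = 0.3949
|01⟩: (0.432 - 0.8309 - 0.3111 + 0.162)/2 = -0.274
|10⟩: (0.432 + 0.8309 + 0.3111 + 0.162)/2 = 0.868
|11⟩: (0.432 - 0.8309 + 0.3111 - 0.162)/2 = -0.1249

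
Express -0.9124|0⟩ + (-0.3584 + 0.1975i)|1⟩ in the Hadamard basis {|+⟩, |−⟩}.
(-0.8986 + 0.1397i)|+⟩ + (-0.3917 - 0.1397i)|−⟩

With |ψ⟩ = α|0⟩ + β|1⟩, the Hadamard-basis coefficients are ⟨+|ψ⟩ = (α + β)/√2 and ⟨−|ψ⟩ = (α − β)/√2.
Here α = -0.9124, β = (-0.3584 + 0.1975i): (α + β)/√2 = (-0.8986 + 0.1397i), (α − β)/√2 = (-0.3917 - 0.1397i).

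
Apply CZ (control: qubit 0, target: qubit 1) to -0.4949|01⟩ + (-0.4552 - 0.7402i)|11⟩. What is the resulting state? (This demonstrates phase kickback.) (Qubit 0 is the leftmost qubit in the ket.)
-0.4949|01⟩ + (0.4552 + 0.7402i)|11⟩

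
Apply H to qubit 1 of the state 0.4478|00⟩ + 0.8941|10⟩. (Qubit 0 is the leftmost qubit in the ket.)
0.3166|00⟩ + 0.3166|01⟩ + 0.6322|10⟩ + 0.6322|11⟩

H on qubit 1 mixes each pair of kets that differ only in qubit 1: amplitudes (a, b) of (|…0…⟩, |…1…⟩) become ((a + b)/√2, (a − b)/√2). Kets absent from the input have amplitude 0.
(|00⟩, |01⟩): (a, b) = (0.4478, 0) → (0.3166, 0.3166)
(|10⟩, |11⟩): (a, b) = (0.8941, 0) → (0.6322, 0.6322)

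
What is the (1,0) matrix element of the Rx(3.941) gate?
-0.9212i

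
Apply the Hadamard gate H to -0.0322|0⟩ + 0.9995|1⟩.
0.684|0⟩ - 0.7295|1⟩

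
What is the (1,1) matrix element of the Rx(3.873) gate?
-0.3576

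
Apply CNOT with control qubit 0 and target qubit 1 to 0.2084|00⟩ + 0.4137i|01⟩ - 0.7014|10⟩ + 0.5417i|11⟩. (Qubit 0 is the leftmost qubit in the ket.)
0.2084|00⟩ + 0.4137i|01⟩ + 0.5417i|10⟩ - 0.7014|11⟩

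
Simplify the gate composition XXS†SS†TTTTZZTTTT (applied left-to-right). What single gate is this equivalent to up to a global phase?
S†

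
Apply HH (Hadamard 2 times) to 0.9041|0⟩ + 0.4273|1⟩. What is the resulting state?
0.9041|0⟩ + 0.4273|1⟩

H² = I, so an even number of Hadamards cancels: H^2 = I and the state is unchanged.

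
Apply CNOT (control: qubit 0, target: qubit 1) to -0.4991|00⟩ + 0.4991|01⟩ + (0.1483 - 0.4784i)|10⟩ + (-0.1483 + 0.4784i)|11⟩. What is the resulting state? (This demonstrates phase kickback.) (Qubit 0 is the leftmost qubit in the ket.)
-0.4991|00⟩ + 0.4991|01⟩ + (-0.1483 + 0.4784i)|10⟩ + (0.1483 - 0.4784i)|11⟩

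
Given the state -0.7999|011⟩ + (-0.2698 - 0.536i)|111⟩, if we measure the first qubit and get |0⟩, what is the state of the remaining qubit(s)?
-|11⟩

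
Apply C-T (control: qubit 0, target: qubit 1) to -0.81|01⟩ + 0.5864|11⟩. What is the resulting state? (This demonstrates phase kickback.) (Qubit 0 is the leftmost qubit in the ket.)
-0.81|01⟩ + (0.4146 + 0.4146i)|11⟩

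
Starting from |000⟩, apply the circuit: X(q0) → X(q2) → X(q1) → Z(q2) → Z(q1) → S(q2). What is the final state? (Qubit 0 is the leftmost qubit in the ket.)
i|111⟩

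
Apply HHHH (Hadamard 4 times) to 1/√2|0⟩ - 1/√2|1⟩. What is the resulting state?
1/√2|0⟩ - 1/√2|1⟩

H² = I, so an even number of Hadamards cancels: H^4 = I and the state is unchanged.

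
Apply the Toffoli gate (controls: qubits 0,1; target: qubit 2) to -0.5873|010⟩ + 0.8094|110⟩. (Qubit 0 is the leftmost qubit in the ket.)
-0.5873|010⟩ + 0.8094|111⟩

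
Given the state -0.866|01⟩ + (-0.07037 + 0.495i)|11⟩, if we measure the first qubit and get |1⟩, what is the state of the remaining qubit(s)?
(-0.1407 + 0.99i)|1⟩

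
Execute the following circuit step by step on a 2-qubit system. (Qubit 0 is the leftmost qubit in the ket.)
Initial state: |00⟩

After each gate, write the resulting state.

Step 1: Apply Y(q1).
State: i|01⟩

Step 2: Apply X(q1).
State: i|00⟩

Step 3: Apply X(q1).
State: i|01⟩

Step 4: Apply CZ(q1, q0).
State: i|01⟩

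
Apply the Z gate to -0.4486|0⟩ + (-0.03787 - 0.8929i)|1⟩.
-0.4486|0⟩ + (0.03787 + 0.8929i)|1⟩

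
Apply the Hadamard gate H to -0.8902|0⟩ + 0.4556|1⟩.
-0.3073|0⟩ - 0.9516|1⟩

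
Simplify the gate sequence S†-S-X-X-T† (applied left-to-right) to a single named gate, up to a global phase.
T†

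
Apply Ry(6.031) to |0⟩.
-0.9921|0⟩ + 0.1258|1⟩

Ry(6.031) = [[cos(θ/2), −sin(θ/2)], [sin(θ/2), cos(θ/2)]]; θ = 6.031, cos(θ/2) ≈ -0.992061, sin(θ/2) ≈ 0.125759.
With a = amp(|0⟩) = 1 and b = amp(|1⟩) = 0:
new amp(|0⟩) = (-0.992061)·a + (-0.125759)·b = -0.9921
new amp(|1⟩) = (0.125759)·a + (-0.992061)·b = 0.1258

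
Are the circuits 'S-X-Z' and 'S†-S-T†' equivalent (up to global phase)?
No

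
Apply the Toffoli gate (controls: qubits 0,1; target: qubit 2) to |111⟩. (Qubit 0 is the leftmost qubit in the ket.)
|110⟩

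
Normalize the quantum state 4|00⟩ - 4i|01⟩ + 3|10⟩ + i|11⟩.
0.6172|00⟩ - 0.6172i|01⟩ + 0.4629|10⟩ + 0.1543i|11⟩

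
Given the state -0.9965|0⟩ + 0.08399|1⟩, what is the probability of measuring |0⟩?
0.993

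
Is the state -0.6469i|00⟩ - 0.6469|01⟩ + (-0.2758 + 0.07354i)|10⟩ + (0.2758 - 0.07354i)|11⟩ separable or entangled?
Entangled

Writing the state as a|00⟩ + b|01⟩ + c|10⟩ + d|11⟩, it is a product state iff ad − bc = 0.
Here (a, b, c, d) = (-0.6469i, -0.6469, (-0.2758 + 0.07354i), (0.2758 - 0.07354i)): ad − bc = (-0.6469i)(0.2758 - 0.07354i) − (-0.6469)(-0.2758 + 0.07354i) = (-0.226 - 0.1308i) ≠ 0, so the state is entangled.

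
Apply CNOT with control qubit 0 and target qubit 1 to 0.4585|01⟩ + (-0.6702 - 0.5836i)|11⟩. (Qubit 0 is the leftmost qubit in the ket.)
0.4585|01⟩ + (-0.6702 - 0.5836i)|10⟩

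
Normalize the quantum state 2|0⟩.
|0⟩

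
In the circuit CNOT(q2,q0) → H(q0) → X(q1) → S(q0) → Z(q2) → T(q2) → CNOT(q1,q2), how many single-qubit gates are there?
5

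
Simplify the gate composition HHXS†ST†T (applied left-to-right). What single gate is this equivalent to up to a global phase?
X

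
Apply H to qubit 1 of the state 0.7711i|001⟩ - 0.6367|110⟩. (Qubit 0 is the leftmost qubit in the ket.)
0.5453i|001⟩ + 0.5453i|011⟩ - 0.4502|100⟩ + 0.4502|110⟩

H on qubit 1 mixes each pair of kets that differ only in qubit 1: amplitudes (a, b) of (|…0…⟩, |…1…⟩) become ((a + b)/√2, (a − b)/√2). Kets absent from the input have amplitude 0.
(|001⟩, |011⟩): (a, b) = (0.7711i, 0) → (0.5453i, 0.5453i)
(|100⟩, |110⟩): (a, b) = (0, -0.6367) → (-0.4502, 0.4502)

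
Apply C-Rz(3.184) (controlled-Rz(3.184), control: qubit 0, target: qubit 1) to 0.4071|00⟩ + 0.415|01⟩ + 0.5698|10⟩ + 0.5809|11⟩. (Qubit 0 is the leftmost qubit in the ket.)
0.4071|00⟩ + 0.415|01⟩ + (-0.01208 - 0.5697i)|10⟩ + (-0.01232 + 0.5808i)|11⟩

C-Rz(3.184) leaves the control-|0⟩ kets |00⟩, |01⟩ unchanged and applies Rz(3.184) to qubit 1 on the control-|1⟩ pair (|10⟩, |11⟩).
Rz(3.184) = [[e^(−iθ/2), 0], [0, e^(iθ/2)]] with e^(±iθ/2) = cos(θ/2) ± i·sin(θ/2); θ = 3.184, cos(θ/2) ≈ -0.0212021, sin(θ/2) ≈ 0.999775.
With a = amp(|10⟩) = 0.5698 and b = amp(|11⟩) = 0.5809:
new amp(|10⟩) = (-0.0212021 - 0.999775i)·a = (-0.01208 - 0.5697i)
new amp(|11⟩) = (-0.0212021 + 0.999775i)·b = (-0.01232 + 0.5808i)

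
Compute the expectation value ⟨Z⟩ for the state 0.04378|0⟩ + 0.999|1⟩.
-0.9961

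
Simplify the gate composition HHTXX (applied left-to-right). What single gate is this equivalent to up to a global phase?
T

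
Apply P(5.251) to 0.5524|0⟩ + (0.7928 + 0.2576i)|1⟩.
0.5524|0⟩ + (0.6278 - 0.5484i)|1⟩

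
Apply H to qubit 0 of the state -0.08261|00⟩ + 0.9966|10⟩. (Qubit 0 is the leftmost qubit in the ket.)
0.6463|00⟩ - 0.7631|10⟩

H on qubit 0 mixes each pair of kets that differ only in qubit 0: amplitudes (a, b) of (|…0…⟩, |…1…⟩) become ((a + b)/√2, (a − b)/√2). Kets absent from the input have amplitude 0.
(|00⟩, |10⟩): (a, b) = (-0.08261, 0.9966) → (0.6463, -0.7631)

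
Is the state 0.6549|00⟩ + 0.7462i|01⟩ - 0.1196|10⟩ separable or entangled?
Entangled

Writing the state as a|00⟩ + b|01⟩ + c|10⟩ + d|11⟩, it is a product state iff ad − bc = 0.
Here (a, b, c, d) = (0.6549, 0.7462i, -0.1196, 0): ad − bc = (0.6549)(0) − (0.7462i)(-0.1196) = 0.08925i ≠ 0, so the state is entangled.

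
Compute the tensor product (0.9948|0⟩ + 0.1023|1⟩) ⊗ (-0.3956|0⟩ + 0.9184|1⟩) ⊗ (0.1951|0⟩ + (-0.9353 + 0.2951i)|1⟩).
-0.07678|000⟩ + (0.3681 - 0.1161i)|001⟩ + 0.1782|010⟩ + (-0.8545 + 0.2696i)|011⟩ - 0.007896|100⟩ + (0.03785 - 0.01194i)|101⟩ + 0.01833|110⟩ + (-0.08787 + 0.02773i)|111⟩

amp(|b₁b₂…⟩) = product of the factor amplitudes for bits b₁, b₂, …; only kets whose every factor amplitude is nonzero survive.
|000⟩: (0.9948)(-0.3956)(0.1951) = -0.07678
|001⟩: (0.9948)(-0.3956)(-0.9353 + 0.2951i) = (0.3681 - 0.1161i)
|010⟩: (0.9948)(0.9184)(0.1951) = 0.1782
|011⟩: (0.9948)(0.9184)(-0.9353 + 0.2951i) = (-0.8545 + 0.2696i)
|100⟩: (0.1023)(-0.3956)(0.1951) = -0.007896
|101⟩: (0.1023)(-0.3956)(-0.9353 + 0.2951i) = (0.03785 - 0.01194i)
|110⟩: (0.1023)(0.9184)(0.1951) = 0.01833
|111⟩: (0.1023)(0.9184)(-0.9353 + 0.2951i) = (-0.08787 + 0.02773i)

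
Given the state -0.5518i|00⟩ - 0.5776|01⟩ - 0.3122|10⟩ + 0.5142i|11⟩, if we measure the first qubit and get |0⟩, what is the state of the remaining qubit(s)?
-0.6908i|0⟩ - 0.7231|1⟩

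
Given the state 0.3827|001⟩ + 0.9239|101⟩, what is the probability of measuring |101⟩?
0.8536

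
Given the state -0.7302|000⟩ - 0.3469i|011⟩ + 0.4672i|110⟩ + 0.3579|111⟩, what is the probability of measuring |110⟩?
0.2183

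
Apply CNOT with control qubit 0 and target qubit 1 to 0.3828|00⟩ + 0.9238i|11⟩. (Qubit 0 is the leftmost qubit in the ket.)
0.3828|00⟩ + 0.9238i|10⟩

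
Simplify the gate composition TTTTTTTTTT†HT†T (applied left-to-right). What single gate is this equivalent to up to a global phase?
H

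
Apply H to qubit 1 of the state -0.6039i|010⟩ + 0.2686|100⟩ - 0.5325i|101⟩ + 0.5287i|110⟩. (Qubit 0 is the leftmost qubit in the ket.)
-0.427i|000⟩ + 0.427i|010⟩ + (0.1899 + 0.3738i)|100⟩ - 0.3765i|101⟩ + (0.1899 - 0.3738i)|110⟩ - 0.3765i|111⟩

H on qubit 1 mixes each pair of kets that differ only in qubit 1: amplitudes (a, b) of (|…0…⟩, |…1…⟩) become ((a + b)/√2, (a − b)/√2). Kets absent from the input have amplitude 0.
(|000⟩, |010⟩): (a, b) = (0, -0.6039i) → (-0.427i, 0.427i)
(|100⟩, |110⟩): (a, b) = (0.2686, 0.5287i) → ((0.1899 + 0.3738i), (0.1899 - 0.3738i))
(|101⟩, |111⟩): (a, b) = (-0.5325i, 0) → (-0.3765i, -0.3765i)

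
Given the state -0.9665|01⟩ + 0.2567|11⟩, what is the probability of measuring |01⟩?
0.9341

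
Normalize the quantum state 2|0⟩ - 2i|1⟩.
1/√2|0⟩ - (1/√2)i|1⟩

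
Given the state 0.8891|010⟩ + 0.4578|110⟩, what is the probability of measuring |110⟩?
0.2096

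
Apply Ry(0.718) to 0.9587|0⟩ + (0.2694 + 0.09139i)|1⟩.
(0.8029 - 0.03211i)|0⟩ + (0.5891 + 0.08556i)|1⟩

Ry(0.718) = [[cos(θ/2), −sin(θ/2)], [sin(θ/2), cos(θ/2)]]; θ = 0.718, cos(θ/2) ≈ 0.936249, sin(θ/2) ≈ 0.351338.
With a = amp(|0⟩) = 0.9587 and b = amp(|1⟩) = (0.2694 + 0.09139i):
new amp(|0⟩) = (0.936249)·a + (-0.351338)·b = (0.8029 - 0.03211i)
new amp(|1⟩) = (0.351338)·a + (0.936249)·b = (0.5891 + 0.08556i)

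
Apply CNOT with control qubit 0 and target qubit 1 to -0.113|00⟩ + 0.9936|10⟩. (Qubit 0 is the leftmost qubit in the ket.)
-0.113|00⟩ + 0.9936|11⟩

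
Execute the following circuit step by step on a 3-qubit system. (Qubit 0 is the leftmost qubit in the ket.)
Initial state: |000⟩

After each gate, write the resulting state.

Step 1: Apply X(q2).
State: |001⟩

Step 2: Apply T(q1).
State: |001⟩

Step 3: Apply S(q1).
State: |001⟩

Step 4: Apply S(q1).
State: |001⟩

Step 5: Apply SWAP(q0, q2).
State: |100⟩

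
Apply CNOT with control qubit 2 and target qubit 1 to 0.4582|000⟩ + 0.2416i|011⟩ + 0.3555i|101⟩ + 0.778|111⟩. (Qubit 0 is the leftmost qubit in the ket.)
0.4582|000⟩ + 0.2416i|001⟩ + 0.778|101⟩ + 0.3555i|111⟩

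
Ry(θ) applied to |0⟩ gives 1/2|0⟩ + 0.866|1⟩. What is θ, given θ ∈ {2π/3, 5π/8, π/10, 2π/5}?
2π/3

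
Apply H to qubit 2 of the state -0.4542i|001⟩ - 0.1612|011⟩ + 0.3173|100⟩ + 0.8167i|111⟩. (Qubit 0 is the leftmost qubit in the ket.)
-0.3212i|000⟩ + 0.3212i|001⟩ - 0.114|010⟩ + 0.114|011⟩ + 0.2244|100⟩ + 0.2244|101⟩ + 0.5775i|110⟩ - 0.5775i|111⟩

H on qubit 2 mixes each pair of kets that differ only in qubit 2: amplitudes (a, b) of (|…0…⟩, |…1…⟩) become ((a + b)/√2, (a − b)/√2). Kets absent from the input have amplitude 0.
(|000⟩, |001⟩): (a, b) = (0, -0.4542i) → (-0.3212i, 0.3212i)
(|010⟩, |011⟩): (a, b) = (0, -0.1612) → (-0.114, 0.114)
(|100⟩, |101⟩): (a, b) = (0.3173, 0) → (0.2244, 0.2244)
(|110⟩, |111⟩): (a, b) = (0, 0.8167i) → (0.5775i, -0.5775i)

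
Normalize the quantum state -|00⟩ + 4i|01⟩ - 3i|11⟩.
-0.1961|00⟩ + 0.7845i|01⟩ - 0.5883i|11⟩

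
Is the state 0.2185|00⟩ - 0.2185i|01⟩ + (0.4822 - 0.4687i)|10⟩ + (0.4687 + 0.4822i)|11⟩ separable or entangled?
Entangled

Writing the state as a|00⟩ + b|01⟩ + c|10⟩ + d|11⟩, it is a product state iff ad − bc = 0.
Here (a, b, c, d) = (0.2185, -0.2185i, (0.4822 - 0.4687i), (0.4687 + 0.4822i)): ad − bc = (0.2185)(0.4687 + 0.4822i) − (-0.2185i)(0.4822 - 0.4687i) = (0.2048 + 0.2107i) ≠ 0, so the state is entangled.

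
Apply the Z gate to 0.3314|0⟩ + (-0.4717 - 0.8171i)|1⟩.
0.3314|0⟩ + (0.4717 + 0.8171i)|1⟩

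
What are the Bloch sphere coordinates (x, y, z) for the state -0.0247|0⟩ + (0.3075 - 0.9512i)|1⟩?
(-0.01519, 0.04699, -0.9987)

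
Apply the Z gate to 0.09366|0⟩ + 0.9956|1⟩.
0.09366|0⟩ - 0.9956|1⟩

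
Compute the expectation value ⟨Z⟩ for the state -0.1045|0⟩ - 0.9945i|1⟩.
-0.9781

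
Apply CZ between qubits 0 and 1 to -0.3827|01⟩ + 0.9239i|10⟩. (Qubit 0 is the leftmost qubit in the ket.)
-0.3827|01⟩ + 0.9239i|10⟩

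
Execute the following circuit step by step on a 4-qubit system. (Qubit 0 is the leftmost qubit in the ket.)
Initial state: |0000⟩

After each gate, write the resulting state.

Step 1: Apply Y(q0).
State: i|1000⟩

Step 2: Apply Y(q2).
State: -|1010⟩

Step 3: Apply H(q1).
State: -1/√2|1010⟩ - 1/√2|1110⟩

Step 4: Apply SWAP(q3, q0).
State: -1/√2|0011⟩ - 1/√2|0111⟩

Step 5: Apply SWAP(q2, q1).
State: -1/√2|0101⟩ - 1/√2|0111⟩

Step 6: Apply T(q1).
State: (-1/2 - (1/2)i)|0101⟩ + (-1/2 - (1/2)i)|0111⟩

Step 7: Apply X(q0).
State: (-1/2 - (1/2)i)|1101⟩ + (-1/2 - (1/2)i)|1111⟩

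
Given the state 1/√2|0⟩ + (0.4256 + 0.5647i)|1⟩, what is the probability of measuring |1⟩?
0.5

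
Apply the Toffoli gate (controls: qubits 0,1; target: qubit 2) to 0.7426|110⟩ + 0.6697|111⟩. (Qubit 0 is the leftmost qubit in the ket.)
0.6697|110⟩ + 0.7426|111⟩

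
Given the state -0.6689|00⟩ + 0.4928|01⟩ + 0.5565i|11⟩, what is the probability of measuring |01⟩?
0.2429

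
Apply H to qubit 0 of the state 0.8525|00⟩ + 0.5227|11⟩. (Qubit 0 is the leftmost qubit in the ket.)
0.6028|00⟩ + 0.3696|01⟩ + 0.6028|10⟩ - 0.3696|11⟩

H on qubit 0 mixes each pair of kets that differ only in qubit 0: amplitudes (a, b) of (|…0…⟩, |…1…⟩) become ((a + b)/√2, (a − b)/√2). Kets absent from the input have amplitude 0.
(|00⟩, |10⟩): (a, b) = (0.8525, 0) → (0.6028, 0.6028)
(|01⟩, |11⟩): (a, b) = (0, 0.5227) → (0.3696, -0.3696)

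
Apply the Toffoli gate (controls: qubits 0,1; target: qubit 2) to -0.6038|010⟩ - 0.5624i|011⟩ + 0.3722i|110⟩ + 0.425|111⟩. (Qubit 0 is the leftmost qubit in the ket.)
-0.6038|010⟩ - 0.5624i|011⟩ + 0.425|110⟩ + 0.3722i|111⟩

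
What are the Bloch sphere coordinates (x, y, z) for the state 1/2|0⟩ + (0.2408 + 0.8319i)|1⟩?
(0.2408, 0.8319, -0.5)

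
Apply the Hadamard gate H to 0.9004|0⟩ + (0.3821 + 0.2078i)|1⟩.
(0.9069 + 0.1469i)|0⟩ + (0.3665 - 0.1469i)|1⟩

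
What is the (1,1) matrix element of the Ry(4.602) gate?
-0.667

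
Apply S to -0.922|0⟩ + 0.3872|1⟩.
-0.922|0⟩ + 0.3872i|1⟩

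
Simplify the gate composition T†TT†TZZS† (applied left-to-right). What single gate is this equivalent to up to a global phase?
S†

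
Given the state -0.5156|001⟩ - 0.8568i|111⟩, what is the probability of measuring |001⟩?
0.2658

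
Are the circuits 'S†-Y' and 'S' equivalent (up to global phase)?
No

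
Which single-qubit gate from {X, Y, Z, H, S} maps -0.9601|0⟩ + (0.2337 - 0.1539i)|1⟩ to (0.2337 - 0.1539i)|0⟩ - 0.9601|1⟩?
X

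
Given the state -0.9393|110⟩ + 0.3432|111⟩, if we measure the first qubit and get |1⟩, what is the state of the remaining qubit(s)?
-0.9393|10⟩ + 0.3432|11⟩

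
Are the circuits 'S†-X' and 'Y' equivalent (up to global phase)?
No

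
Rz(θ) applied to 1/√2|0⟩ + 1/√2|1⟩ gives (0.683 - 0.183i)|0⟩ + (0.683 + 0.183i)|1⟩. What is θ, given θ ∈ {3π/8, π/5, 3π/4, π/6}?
π/6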